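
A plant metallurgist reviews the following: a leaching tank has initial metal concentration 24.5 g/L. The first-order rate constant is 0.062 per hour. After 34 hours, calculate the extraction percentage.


87.8519%

Compute the exponent:
-k * t = -0.062 * 34 = -2.108
Remaining concentration:
C = 24.5 * exp(-2.108)
= 24.5 * 0.121480685
= 2.976276783 g/L
Extracted = 24.5 - 2.976276783 = 21.52372322 g/L
Extraction % = 21.52372322 / 24.5 * 100
= 87.8519%


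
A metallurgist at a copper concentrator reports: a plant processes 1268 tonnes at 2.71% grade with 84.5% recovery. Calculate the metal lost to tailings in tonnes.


5.3262 tonnes

Total metal in feed:
= 1268 * 2.71 / 100 = 34.3628 tonnes
Metal recovered:
= 34.3628 * 84.5 / 100 = 29.036566 tonnes
Metal lost to tailings:
= 34.3628 - 29.036566
= 5.3262 tonnes


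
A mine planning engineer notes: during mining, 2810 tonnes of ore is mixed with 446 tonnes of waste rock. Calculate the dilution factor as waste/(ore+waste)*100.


Total material = ore + waste
= 2810 + 446 = 3256 tonnes
Dilution = waste / total * 100
= 446 / 3256 * 100
= 0.136977887 * 100
= 13.6978%

13.6978%


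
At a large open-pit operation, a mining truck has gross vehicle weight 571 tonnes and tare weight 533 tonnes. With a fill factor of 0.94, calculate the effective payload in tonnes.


35.72 tonnes

Maximum payload = gross - tare
= 571 - 533 = 38 tonnes
Effective payload = max payload * fill factor
= 38 * 0.94
= 35.72 tonnes


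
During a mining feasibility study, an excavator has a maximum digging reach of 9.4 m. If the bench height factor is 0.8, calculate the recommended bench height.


7.52 m

Bench height = reach * factor
= 9.4 * 0.8
= 7.52 m


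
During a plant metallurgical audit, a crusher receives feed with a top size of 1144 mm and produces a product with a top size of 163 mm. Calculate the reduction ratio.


7.0184

Reduction ratio = feed size / product size
= 1144 / 163
= 7.0184


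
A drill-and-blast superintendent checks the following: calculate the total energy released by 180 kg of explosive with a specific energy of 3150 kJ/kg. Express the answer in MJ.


Energy = mass * specific_energy / 1000
= 180 * 3150 / 1000
= 567000 / 1000
= 567.0 MJ

567.0 MJ


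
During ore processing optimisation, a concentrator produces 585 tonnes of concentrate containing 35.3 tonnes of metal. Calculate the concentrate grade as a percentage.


Grade = (metal in concentrate / concentrate mass) * 100
= (35.3 / 585) * 100
= 0.06034188034 * 100
= 6.0342%

6.0342%


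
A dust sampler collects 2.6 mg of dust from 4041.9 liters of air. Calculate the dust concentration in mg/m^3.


0.6433 mg/m^3

Convert liters to m^3: 1 m^3 = 1000 L
Concentration = mass / volume * 1000
= 2.6 / 4041.9 * 1000
= 0.0006432618323 * 1000
= 0.6433 mg/m^3


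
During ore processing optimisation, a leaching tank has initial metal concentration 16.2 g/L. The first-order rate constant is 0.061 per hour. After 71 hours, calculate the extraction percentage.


98.6846%

Compute the exponent:
-k * t = -0.061 * 71 = -4.331
Remaining concentration:
C = 16.2 * exp(-4.331)
= 16.2 * 0.01315438652
= 0.2131010617 g/L
Extracted = 16.2 - 0.2131010617 = 15.98689894 g/L
Extraction % = 15.98689894 / 16.2 * 100
= 98.6846%


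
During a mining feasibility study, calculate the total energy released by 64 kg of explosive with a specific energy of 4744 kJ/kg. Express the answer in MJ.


Energy = mass * specific_energy / 1000
= 64 * 4744 / 1000
= 303616 / 1000
= 303.616 MJ

303.616 MJ


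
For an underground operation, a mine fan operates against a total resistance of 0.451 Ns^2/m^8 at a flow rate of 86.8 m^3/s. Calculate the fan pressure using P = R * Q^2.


Compute Q^2:
Q^2 = 86.8^2 = 7534.24
Compute pressure:
P = R * Q^2 = 0.451 * 7534.24
= 3397.9422 Pa

3397.9422 Pa


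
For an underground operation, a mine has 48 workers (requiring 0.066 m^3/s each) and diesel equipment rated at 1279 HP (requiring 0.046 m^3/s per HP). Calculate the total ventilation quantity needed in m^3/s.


Airflow for workers:
Q_people = 48 * 0.066 = 3.168 m^3/s
Airflow for diesel equipment:
Q_diesel = 1279 * 0.046 = 58.834 m^3/s
Total ventilation:
Q_total = 3.168 + 58.834
= 62.002 m^3/s

62.002 m^3/s


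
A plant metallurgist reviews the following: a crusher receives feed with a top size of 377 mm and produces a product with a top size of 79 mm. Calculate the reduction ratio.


4.7722

Reduction ratio = feed size / product size
= 377 / 79
= 4.7722


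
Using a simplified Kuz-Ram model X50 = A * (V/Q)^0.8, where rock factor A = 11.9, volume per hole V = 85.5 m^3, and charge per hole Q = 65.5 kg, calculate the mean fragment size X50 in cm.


14.7274 cm

Compute V/Q:
V/Q = 85.5 / 65.5 = 1.305343511
Raise to the power 0.8:
(V/Q)^0.8 = 1.305343511^0.8 = 1.237598721
Multiply by A:
X50 = 11.9 * 1.237598721
= 14.7274 cm


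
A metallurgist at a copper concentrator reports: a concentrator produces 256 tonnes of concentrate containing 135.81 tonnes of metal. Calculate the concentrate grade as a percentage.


Grade = (metal in concentrate / concentrate mass) * 100
= (135.81 / 256) * 100
= 0.5305078125 * 100
= 53.0508%

53.0508%


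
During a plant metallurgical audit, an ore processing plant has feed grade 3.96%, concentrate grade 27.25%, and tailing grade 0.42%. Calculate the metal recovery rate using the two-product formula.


90.7933%

Using the two-product formula:
R = 100 * c * (f - t) / (f * (c - t))
Numerator = 100 * 27.25 * (3.96 - 0.42)
= 100 * 27.25 * 3.54
= 9646.5
Denominator = 3.96 * (27.25 - 0.42)
= 3.96 * 26.83
= 106.2468
R = 9646.5 / 106.2468
= 90.7933%


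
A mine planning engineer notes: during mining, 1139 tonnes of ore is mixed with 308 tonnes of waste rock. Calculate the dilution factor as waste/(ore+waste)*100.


21.2854%

Total material = ore + waste
= 1139 + 308 = 1447 tonnes
Dilution = waste / total * 100
= 308 / 1447 * 100
= 0.2128541811 * 100
= 21.2854%


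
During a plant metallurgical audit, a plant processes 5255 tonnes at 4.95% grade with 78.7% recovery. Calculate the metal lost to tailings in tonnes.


55.4061 tonnes

Total metal in feed:
= 5255 * 4.95 / 100 = 260.1225 tonnes
Metal recovered:
= 260.1225 * 78.7 / 100 = 204.7164075 tonnes
Metal lost to tailings:
= 260.1225 - 204.7164075
= 55.4061 tonnes


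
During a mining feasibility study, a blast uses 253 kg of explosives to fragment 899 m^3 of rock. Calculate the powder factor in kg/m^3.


0.2814 kg/m^3

Powder factor = explosive mass / rock volume
= 253 / 899
= 0.2814 kg/m^3


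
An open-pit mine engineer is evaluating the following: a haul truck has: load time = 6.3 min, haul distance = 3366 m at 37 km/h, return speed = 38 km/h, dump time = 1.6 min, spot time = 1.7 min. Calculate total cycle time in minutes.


20.3731 min

Convert haul speed to m/min: 37 * 1000/60 = 616.6666667 m/min
Haul time = 3366 / 616.6666667 = 5.458378378 min
Convert return speed to m/min: 38 * 1000/60 = 633.3333333 m/min
Return time = 3366 / 633.3333333 = 5.314736842 min
Total cycle time:
= 6.3 + 5.458378378 + 1.6 + 5.314736842 + 1.7
= 20.3731 min


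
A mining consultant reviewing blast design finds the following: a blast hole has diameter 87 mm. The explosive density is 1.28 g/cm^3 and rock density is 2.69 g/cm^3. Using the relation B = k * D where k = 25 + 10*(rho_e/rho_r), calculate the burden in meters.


First, compute k:
rho_e / rho_r = 1.28 / 2.69 = 0.4758364312
k = 25 + 10 * 0.4758364312 = 29.75836431
Then, compute burden:
B = k * D / 1000 = 29.75836431 * 87 / 1000
= 2588.977695 / 1000
= 2.589 m

2.589 m


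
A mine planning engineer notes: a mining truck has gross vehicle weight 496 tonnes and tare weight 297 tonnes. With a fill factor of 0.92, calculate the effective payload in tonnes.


Maximum payload = gross - tare
= 496 - 297 = 199 tonnes
Effective payload = max payload * fill factor
= 199 * 0.92
= 183.08 tonnes

183.08 tonnes


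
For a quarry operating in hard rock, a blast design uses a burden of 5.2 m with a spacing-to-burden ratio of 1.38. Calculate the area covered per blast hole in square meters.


37.3152 m^2

First, find the spacing:
Spacing = burden * ratio = 5.2 * 1.38
= 7.176 m
Then, calculate the area:
Area = burden * spacing = 5.2 * 7.176
= 37.3152 m^2


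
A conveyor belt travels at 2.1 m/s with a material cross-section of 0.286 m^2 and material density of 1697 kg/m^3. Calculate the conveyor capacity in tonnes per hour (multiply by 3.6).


Volumetric flow = speed * area
= 2.1 * 0.286 = 0.6006 m^3/s
Mass flow = volumetric * density
= 0.6006 * 1697 = 1019.2182 kg/s
Convert to t/h: multiply by 3.6
Capacity = 1019.2182 * 3.6
= 3669.1855 t/h

3669.1855 t/h


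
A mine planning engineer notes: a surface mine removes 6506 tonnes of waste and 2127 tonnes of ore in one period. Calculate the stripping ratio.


Stripping ratio = waste tonnage / ore tonnage
= 6506 / 2127
= 3.0588

3.0588


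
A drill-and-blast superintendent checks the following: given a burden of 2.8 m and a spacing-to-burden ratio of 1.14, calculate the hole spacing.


3.192 m

Spacing = burden * ratio
= 2.8 * 1.14
= 3.192 m


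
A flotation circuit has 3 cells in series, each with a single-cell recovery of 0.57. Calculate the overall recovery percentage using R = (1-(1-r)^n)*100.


92.0493%

Complement of single-cell recovery:
1 - r = 1 - 0.57 = 0.43
Raise to power n:
(1 - r)^3 = 0.43^3 = 0.079507
Overall recovery:
R = (1 - 0.079507) * 100
= 92.0493%


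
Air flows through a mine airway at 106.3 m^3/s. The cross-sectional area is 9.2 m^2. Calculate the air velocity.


11.5543 m/s

Velocity = flow rate / cross-sectional area
= 106.3 / 9.2
= 11.5543 m/s


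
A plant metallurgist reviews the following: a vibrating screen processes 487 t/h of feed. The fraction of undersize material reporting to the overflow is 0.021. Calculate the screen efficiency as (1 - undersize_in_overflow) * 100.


Screen efficiency = (1 - fraction of undersize in overflow) * 100
= (1 - 0.021) * 100
= 0.979 * 100
= 97.9%

97.9%


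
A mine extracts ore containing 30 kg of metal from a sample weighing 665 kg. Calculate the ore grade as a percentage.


Ore grade = (metal mass / ore mass) * 100
= (30 / 665) * 100
= 0.04511278195 * 100
= 4.5113%

4.5113%


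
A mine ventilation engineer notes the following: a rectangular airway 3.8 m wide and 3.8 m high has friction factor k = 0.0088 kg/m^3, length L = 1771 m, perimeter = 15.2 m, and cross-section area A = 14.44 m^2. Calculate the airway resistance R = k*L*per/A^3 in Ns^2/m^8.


0.0787 Ns^2/m^8

Compute the numerator:
k * L * per = 0.0088 * 1771 * 15.2
= 236.88896
Compute the denominator:
A^3 = 14.44^3 = 3010.936384
Resistance:
R = 236.88896 / 3010.936384
= 0.0787 Ns^2/m^8


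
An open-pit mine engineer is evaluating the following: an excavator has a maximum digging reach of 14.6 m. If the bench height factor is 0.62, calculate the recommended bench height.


Bench height = reach * factor
= 14.6 * 0.62
= 9.052 m

9.052 m


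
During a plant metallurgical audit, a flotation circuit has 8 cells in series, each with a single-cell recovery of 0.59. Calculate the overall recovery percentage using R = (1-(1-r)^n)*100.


99.9202%

Complement of single-cell recovery:
1 - r = 1 - 0.59 = 0.41
Raise to power n:
(1 - r)^8 = 0.41^8 = 0.0007984925229
Overall recovery:
R = (1 - 0.0007984925229) * 100
= 99.9202%


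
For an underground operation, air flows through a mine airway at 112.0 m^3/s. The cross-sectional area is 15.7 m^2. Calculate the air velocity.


Velocity = flow rate / cross-sectional area
= 112.0 / 15.7
= 7.1338 m/s

7.1338 m/s


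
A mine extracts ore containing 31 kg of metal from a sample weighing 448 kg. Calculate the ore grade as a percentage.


6.9196%

Ore grade = (metal mass / ore mass) * 100
= (31 / 448) * 100
= 0.06919642857 * 100
= 6.9196%


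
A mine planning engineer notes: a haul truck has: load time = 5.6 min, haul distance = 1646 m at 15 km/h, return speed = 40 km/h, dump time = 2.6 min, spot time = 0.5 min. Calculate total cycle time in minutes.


17.753 min

Convert haul speed to m/min: 15 * 1000/60 = 250 m/min
Haul time = 1646 / 250 = 6.584 min
Convert return speed to m/min: 40 * 1000/60 = 666.6666667 m/min
Return time = 1646 / 666.6666667 = 2.469 min
Total cycle time:
= 5.6 + 6.584 + 2.6 + 2.469 + 0.5
= 17.753 min


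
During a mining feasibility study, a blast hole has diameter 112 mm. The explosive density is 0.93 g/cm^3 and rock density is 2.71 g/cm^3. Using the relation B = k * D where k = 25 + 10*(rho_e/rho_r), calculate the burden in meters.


First, compute k:
rho_e / rho_r = 0.93 / 2.71 = 0.3431734317
k = 25 + 10 * 0.3431734317 = 28.43173432
Then, compute burden:
B = k * D / 1000 = 28.43173432 * 112 / 1000
= 3184.354244 / 1000
= 3.1844 m

3.1844 m


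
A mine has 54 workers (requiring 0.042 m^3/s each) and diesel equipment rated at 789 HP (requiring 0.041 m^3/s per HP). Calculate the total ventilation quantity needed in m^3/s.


Airflow for workers:
Q_people = 54 * 0.042 = 2.268 m^3/s
Airflow for diesel equipment:
Q_diesel = 789 * 0.041 = 32.349 m^3/s
Total ventilation:
Q_total = 2.268 + 32.349
= 34.617 m^3/s

34.617 m^3/s


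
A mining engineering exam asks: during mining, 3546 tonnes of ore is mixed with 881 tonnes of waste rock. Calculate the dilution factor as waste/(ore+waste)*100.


19.9006%

Total material = ore + waste
= 3546 + 881 = 4427 tonnes
Dilution = waste / total * 100
= 881 / 4427 * 100
= 0.1990060989 * 100
= 19.9006%


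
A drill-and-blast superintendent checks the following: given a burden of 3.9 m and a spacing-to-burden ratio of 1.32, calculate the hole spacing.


Spacing = burden * ratio
= 3.9 * 1.32
= 5.148 m

5.148 m


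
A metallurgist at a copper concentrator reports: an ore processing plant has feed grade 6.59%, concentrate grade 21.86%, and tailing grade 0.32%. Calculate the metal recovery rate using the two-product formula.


96.5576%

Using the two-product formula:
R = 100 * c * (f - t) / (f * (c - t))
Numerator = 100 * 21.86 * (6.59 - 0.32)
= 100 * 21.86 * 6.27
= 13706.22
Denominator = 6.59 * (21.86 - 0.32)
= 6.59 * 21.54
= 141.9486
R = 13706.22 / 141.9486
= 96.5576%


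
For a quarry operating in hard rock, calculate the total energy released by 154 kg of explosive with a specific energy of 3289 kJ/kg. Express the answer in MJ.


Energy = mass * specific_energy / 1000
= 154 * 3289 / 1000
= 506506 / 1000
= 506.506 MJ

506.506 MJ


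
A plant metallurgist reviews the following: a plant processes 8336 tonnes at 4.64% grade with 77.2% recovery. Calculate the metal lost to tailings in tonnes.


88.1882 tonnes

Total metal in feed:
= 8336 * 4.64 / 100 = 386.7904 tonnes
Metal recovered:
= 386.7904 * 77.2 / 100 = 298.6021888 tonnes
Metal lost to tailings:
= 386.7904 - 298.6021888
= 88.1882 tonnes


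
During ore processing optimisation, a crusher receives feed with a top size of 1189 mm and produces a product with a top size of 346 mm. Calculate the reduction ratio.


3.4364

Reduction ratio = feed size / product size
= 1189 / 346
= 3.4364


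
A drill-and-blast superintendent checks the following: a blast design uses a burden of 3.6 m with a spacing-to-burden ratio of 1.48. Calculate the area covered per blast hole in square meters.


First, find the spacing:
Spacing = burden * ratio = 3.6 * 1.48
= 5.328 m
Then, calculate the area:
Area = burden * spacing = 3.6 * 5.328
= 19.1808 m^2

19.1808 m^2


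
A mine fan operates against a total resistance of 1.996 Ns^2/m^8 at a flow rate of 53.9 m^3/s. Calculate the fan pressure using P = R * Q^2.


Compute Q^2:
Q^2 = 53.9^2 = 2905.21
Compute pressure:
P = R * Q^2 = 1.996 * 2905.21
= 5798.7992 Pa

5798.7992 Pa


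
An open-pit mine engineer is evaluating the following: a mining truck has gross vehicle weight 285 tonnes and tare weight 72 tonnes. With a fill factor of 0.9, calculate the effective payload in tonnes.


Maximum payload = gross - tare
= 285 - 72 = 213 tonnes
Effective payload = max payload * fill factor
= 213 * 0.9
= 191.7 tonnes

191.7 tonnes


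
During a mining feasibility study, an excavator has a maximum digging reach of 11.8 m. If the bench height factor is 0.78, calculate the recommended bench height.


9.204 m

Bench height = reach * factor
= 11.8 * 0.78
= 9.204 m


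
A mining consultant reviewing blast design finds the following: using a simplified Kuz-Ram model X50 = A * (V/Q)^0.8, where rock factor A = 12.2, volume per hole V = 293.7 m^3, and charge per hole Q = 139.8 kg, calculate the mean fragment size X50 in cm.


22.0941 cm

Compute V/Q:
V/Q = 293.7 / 139.8 = 2.100858369
Raise to the power 0.8:
(V/Q)^0.8 = 2.100858369^0.8 = 1.810995704
Multiply by A:
X50 = 12.2 * 1.810995704
= 22.0941 cm


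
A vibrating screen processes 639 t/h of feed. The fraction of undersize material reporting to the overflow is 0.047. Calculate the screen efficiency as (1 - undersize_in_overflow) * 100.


Screen efficiency = (1 - fraction of undersize in overflow) * 100
= (1 - 0.047) * 100
= 0.953 * 100
= 95.3%

95.3%


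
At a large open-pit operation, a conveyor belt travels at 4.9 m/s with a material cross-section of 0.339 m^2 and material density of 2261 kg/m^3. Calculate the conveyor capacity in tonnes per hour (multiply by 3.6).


Volumetric flow = speed * area
= 4.9 * 0.339 = 1.6611 m^3/s
Mass flow = volumetric * density
= 1.6611 * 2261 = 3755.7471 kg/s
Convert to t/h: multiply by 3.6
Capacity = 3755.7471 * 3.6
= 13520.6896 t/h

13520.6896 t/h


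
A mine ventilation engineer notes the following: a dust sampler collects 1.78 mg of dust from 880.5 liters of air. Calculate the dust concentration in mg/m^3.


Convert liters to m^3: 1 m^3 = 1000 L
Concentration = mass / volume * 1000
= 1.78 / 880.5 * 1000
= 0.002021578648 * 1000
= 2.0216 mg/m^3

2.0216 mg/m^3


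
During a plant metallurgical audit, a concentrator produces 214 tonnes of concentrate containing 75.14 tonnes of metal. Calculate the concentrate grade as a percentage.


Grade = (metal in concentrate / concentrate mass) * 100
= (75.14 / 214) * 100
= 0.3511214953 * 100
= 35.1121%

35.1121%


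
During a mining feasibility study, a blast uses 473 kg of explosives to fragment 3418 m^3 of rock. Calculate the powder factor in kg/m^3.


Powder factor = explosive mass / rock volume
= 473 / 3418
= 0.1384 kg/m^3

0.1384 kg/m^3


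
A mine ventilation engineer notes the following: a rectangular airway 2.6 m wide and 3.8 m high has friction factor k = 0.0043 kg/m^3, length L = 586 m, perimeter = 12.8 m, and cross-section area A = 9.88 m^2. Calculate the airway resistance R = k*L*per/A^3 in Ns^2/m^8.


Compute the numerator:
k * L * per = 0.0043 * 586 * 12.8
= 32.25344
Compute the denominator:
A^3 = 9.88^3 = 964.430272
Resistance:
R = 32.25344 / 964.430272
= 0.0334 Ns^2/m^8

0.0334 Ns^2/m^8


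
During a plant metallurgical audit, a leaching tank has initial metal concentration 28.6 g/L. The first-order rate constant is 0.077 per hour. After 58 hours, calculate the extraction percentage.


98.8507%

Compute the exponent:
-k * t = -0.077 * 58 = -4.466
Remaining concentration:
C = 28.6 * exp(-4.466)
= 28.6 * 0.01149319681
= 0.3287054289 g/L
Extracted = 28.6 - 0.3287054289 = 28.27129457 g/L
Extraction % = 28.27129457 / 28.6 * 100
= 98.8507%


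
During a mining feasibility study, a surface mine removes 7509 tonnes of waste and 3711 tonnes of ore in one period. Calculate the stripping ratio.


2.0234

Stripping ratio = waste tonnage / ore tonnage
= 7509 / 3711
= 2.0234


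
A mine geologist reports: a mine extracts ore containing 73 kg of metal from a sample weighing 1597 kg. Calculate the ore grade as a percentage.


Ore grade = (metal mass / ore mass) * 100
= (73 / 1597) * 100
= 0.04571070758 * 100
= 4.5711%

4.5711%


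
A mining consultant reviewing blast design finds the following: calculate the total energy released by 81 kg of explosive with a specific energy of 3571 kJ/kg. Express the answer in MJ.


Energy = mass * specific_energy / 1000
= 81 * 3571 / 1000
= 289251 / 1000
= 289.251 MJ

289.251 MJ


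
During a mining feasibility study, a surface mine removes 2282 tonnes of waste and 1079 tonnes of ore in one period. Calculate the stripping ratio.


2.1149

Stripping ratio = waste tonnage / ore tonnage
= 2282 / 1079
= 2.1149


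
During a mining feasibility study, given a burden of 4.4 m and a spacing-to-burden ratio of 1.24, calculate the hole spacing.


5.456 m

Spacing = burden * ratio
= 4.4 * 1.24
= 5.456 m


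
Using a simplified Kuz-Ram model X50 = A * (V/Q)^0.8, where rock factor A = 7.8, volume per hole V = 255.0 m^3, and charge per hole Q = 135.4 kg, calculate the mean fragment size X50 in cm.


12.9429 cm

Compute V/Q:
V/Q = 255.0 / 135.4 = 1.883308715
Raise to the power 0.8:
(V/Q)^0.8 = 1.883308715^0.8 = 1.659346994
Multiply by A:
X50 = 7.8 * 1.659346994
= 12.9429 cm


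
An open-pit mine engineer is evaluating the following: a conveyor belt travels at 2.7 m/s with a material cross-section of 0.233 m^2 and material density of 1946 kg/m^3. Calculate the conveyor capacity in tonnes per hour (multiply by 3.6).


Volumetric flow = speed * area
= 2.7 * 0.233 = 0.6291 m^3/s
Mass flow = volumetric * density
= 0.6291 * 1946 = 1224.2286 kg/s
Convert to t/h: multiply by 3.6
Capacity = 1224.2286 * 3.6
= 4407.223 t/h

4407.223 t/h


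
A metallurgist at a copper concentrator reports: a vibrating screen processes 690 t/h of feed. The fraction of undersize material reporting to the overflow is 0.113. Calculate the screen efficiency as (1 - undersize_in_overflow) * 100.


88.7%

Screen efficiency = (1 - fraction of undersize in overflow) * 100
= (1 - 0.113) * 100
= 0.887 * 100
= 88.7%


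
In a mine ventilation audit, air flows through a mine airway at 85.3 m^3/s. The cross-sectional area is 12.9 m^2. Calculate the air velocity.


6.6124 m/s

Velocity = flow rate / cross-sectional area
= 85.3 / 12.9
= 6.6124 m/s


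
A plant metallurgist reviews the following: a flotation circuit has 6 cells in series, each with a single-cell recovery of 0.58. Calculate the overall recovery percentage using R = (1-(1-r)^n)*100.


99.4511%

Complement of single-cell recovery:
1 - r = 1 - 0.58 = 0.42
Raise to power n:
(1 - r)^6 = 0.42^6 = 0.005489031744
Overall recovery:
R = (1 - 0.005489031744) * 100
= 99.4511%


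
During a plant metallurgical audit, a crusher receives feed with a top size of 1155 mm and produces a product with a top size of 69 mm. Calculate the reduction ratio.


16.7391

Reduction ratio = feed size / product size
= 1155 / 69
= 16.7391


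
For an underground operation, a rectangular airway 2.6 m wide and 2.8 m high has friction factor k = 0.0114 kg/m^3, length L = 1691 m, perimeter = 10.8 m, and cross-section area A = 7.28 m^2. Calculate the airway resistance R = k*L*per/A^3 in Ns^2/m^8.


Compute the numerator:
k * L * per = 0.0114 * 1691 * 10.8
= 208.19592
Compute the denominator:
A^3 = 7.28^3 = 385.828352
Resistance:
R = 208.19592 / 385.828352
= 0.5396 Ns^2/m^8

0.5396 Ns^2/m^8


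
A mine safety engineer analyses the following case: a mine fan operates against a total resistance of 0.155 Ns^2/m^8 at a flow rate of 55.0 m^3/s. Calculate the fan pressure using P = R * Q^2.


Compute Q^2:
Q^2 = 55.0^2 = 3025.0
Compute pressure:
P = R * Q^2 = 0.155 * 3025.0
= 468.875 Pa

468.875 Pa


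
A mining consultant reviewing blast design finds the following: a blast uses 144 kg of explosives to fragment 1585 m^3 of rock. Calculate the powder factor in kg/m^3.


0.0909 kg/m^3

Powder factor = explosive mass / rock volume
= 144 / 1585
= 0.0909 kg/m^3


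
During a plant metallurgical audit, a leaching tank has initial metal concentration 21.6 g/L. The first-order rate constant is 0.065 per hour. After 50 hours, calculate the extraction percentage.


96.1226%

Compute the exponent:
-k * t = -0.065 * 50 = -3.25
Remaining concentration:
C = 21.6 * exp(-3.25)
= 21.6 * 0.03877420783
= 0.8375228892 g/L
Extracted = 21.6 - 0.8375228892 = 20.76247711 g/L
Extraction % = 20.76247711 / 21.6 * 100
= 96.1226%


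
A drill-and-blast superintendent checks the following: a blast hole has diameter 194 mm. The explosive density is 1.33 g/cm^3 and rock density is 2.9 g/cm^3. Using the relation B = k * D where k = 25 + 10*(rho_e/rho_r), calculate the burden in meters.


First, compute k:
rho_e / rho_r = 1.33 / 2.9 = 0.4586206897
k = 25 + 10 * 0.4586206897 = 29.5862069
Then, compute burden:
B = k * D / 1000 = 29.5862069 * 194 / 1000
= 5739.724138 / 1000
= 5.7397 m

5.7397 m


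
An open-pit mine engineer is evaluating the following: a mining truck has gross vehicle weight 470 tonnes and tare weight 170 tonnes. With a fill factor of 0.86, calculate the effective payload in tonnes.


Maximum payload = gross - tare
= 470 - 170 = 300 tonnes
Effective payload = max payload * fill factor
= 300 * 0.86
= 258.0 tonnes

258.0 tonnes


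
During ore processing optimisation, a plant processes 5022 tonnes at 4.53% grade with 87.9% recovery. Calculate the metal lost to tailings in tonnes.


Total metal in feed:
= 5022 * 4.53 / 100 = 227.4966 tonnes
Metal recovered:
= 227.4966 * 87.9 / 100 = 199.9695114 tonnes
Metal lost to tailings:
= 227.4966 - 199.9695114
= 27.5271 tonnes

27.5271 tonnes


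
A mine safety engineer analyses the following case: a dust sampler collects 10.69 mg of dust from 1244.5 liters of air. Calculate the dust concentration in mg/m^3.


Convert liters to m^3: 1 m^3 = 1000 L
Concentration = mass / volume * 1000
= 10.69 / 1244.5 * 1000
= 0.008589795098 * 1000
= 8.5898 mg/m^3

8.5898 mg/m^3


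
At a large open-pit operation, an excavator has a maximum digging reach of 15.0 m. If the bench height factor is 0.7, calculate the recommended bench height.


10.5 m

Bench height = reach * factor
= 15.0 * 0.7
= 10.5 m


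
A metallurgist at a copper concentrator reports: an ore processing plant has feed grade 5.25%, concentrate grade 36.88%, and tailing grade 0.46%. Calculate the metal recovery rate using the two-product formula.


92.3905%

Using the two-product formula:
R = 100 * c * (f - t) / (f * (c - t))
Numerator = 100 * 36.88 * (5.25 - 0.46)
= 100 * 36.88 * 4.79
= 17665.52
Denominator = 5.25 * (36.88 - 0.46)
= 5.25 * 36.42
= 191.205
R = 17665.52 / 191.205
= 92.3905%


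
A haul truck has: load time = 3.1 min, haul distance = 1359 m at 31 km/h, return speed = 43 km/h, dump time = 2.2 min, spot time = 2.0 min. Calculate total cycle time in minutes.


11.8266 min

Convert haul speed to m/min: 31 * 1000/60 = 516.6666667 m/min
Haul time = 1359 / 516.6666667 = 2.630322581 min
Convert return speed to m/min: 43 * 1000/60 = 716.6666667 m/min
Return time = 1359 / 716.6666667 = 1.89627907 min
Total cycle time:
= 3.1 + 2.630322581 + 2.2 + 1.89627907 + 2.0
= 11.8266 min


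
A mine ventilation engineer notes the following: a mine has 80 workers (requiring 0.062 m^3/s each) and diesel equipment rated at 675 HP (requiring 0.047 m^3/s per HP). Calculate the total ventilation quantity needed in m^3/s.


36.685 m^3/s

Airflow for workers:
Q_people = 80 * 0.062 = 4.96 m^3/s
Airflow for diesel equipment:
Q_diesel = 675 * 0.047 = 31.725 m^3/s
Total ventilation:
Q_total = 4.96 + 31.725
= 36.685 m^3/s


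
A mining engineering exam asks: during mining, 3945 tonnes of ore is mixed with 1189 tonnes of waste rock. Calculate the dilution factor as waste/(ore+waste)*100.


23.1593%

Total material = ore + waste
= 3945 + 1189 = 5134 tonnes
Dilution = waste / total * 100
= 1189 / 5134 * 100
= 0.2315932996 * 100
= 23.1593%


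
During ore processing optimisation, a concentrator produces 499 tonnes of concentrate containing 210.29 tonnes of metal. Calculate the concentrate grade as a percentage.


42.1423%

Grade = (metal in concentrate / concentrate mass) * 100
= (210.29 / 499) * 100
= 0.4214228457 * 100
= 42.1423%


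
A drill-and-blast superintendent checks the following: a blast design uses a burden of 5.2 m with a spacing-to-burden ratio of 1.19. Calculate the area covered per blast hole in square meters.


32.1776 m^2

First, find the spacing:
Spacing = burden * ratio = 5.2 * 1.19
= 6.188 m
Then, calculate the area:
Area = burden * spacing = 5.2 * 6.188
= 32.1776 m^2


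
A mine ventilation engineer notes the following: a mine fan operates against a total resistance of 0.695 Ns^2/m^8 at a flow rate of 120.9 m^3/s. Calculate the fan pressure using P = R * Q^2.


10158.683 Pa

Compute Q^2:
Q^2 = 120.9^2 = 14616.81
Compute pressure:
P = R * Q^2 = 0.695 * 14616.81
= 10158.683 Pa


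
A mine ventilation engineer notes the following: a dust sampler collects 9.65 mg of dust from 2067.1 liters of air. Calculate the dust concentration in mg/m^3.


4.6684 mg/m^3

Convert liters to m^3: 1 m^3 = 1000 L
Concentration = mass / volume * 1000
= 9.65 / 2067.1 * 1000
= 0.004668375986 * 1000
= 4.6684 mg/m^3


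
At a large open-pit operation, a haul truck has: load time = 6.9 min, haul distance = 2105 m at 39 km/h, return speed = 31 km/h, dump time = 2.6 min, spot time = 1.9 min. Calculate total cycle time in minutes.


18.7127 min

Convert haul speed to m/min: 39 * 1000/60 = 650 m/min
Haul time = 2105 / 650 = 3.238461538 min
Convert return speed to m/min: 31 * 1000/60 = 516.6666667 m/min
Return time = 2105 / 516.6666667 = 4.074193548 min
Total cycle time:
= 6.9 + 3.238461538 + 2.6 + 4.074193548 + 1.9
= 18.7127 min


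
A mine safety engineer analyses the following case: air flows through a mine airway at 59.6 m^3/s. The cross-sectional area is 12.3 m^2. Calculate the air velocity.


4.8455 m/s

Velocity = flow rate / cross-sectional area
= 59.6 / 12.3
= 4.8455 m/s


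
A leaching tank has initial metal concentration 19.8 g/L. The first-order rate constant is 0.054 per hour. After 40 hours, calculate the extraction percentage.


88.4675%

Compute the exponent:
-k * t = -0.054 * 40 = -2.16
Remaining concentration:
C = 19.8 * exp(-2.16)
= 19.8 * 0.115325121
= 2.283437397 g/L
Extracted = 19.8 - 2.283437397 = 17.5165626 g/L
Extraction % = 17.5165626 / 19.8 * 100
= 88.4675%


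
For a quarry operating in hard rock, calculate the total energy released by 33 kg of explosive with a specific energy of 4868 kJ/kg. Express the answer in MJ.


Energy = mass * specific_energy / 1000
= 33 * 4868 / 1000
= 160644 / 1000
= 160.644 MJ

160.644 MJ


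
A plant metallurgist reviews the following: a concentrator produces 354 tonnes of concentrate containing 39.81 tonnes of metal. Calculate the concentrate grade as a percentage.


11.2458%

Grade = (metal in concentrate / concentrate mass) * 100
= (39.81 / 354) * 100
= 0.1124576271 * 100
= 11.2458%


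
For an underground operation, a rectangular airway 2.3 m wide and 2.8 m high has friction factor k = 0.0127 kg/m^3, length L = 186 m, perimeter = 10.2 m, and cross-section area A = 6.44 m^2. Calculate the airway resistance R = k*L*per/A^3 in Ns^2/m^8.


Compute the numerator:
k * L * per = 0.0127 * 186 * 10.2
= 24.09444
Compute the denominator:
A^3 = 6.44^3 = 267.089984
Resistance:
R = 24.09444 / 267.089984
= 0.0902 Ns^2/m^8

0.0902 Ns^2/m^8


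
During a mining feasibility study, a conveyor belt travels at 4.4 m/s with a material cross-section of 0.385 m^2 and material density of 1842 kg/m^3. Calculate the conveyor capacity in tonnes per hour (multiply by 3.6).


Volumetric flow = speed * area
= 4.4 * 0.385 = 1.694 m^3/s
Mass flow = volumetric * density
= 1.694 * 1842 = 3120.348 kg/s
Convert to t/h: multiply by 3.6
Capacity = 3120.348 * 3.6
= 11233.2528 t/h

11233.2528 t/h


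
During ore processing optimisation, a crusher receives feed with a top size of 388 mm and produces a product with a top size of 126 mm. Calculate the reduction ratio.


3.0794

Reduction ratio = feed size / product size
= 388 / 126
= 3.0794


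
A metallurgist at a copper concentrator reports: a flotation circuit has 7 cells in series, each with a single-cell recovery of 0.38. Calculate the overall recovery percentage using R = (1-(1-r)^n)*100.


96.4784%

Complement of single-cell recovery:
1 - r = 1 - 0.38 = 0.62
Raise to power n:
(1 - r)^7 = 0.62^7 = 0.03521614606
Overall recovery:
R = (1 - 0.03521614606) * 100
= 96.4784%


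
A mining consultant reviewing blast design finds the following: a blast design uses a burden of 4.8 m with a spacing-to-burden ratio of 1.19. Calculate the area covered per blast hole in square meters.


27.4176 m^2

First, find the spacing:
Spacing = burden * ratio = 4.8 * 1.19
= 5.712 m
Then, calculate the area:
Area = burden * spacing = 4.8 * 5.712
= 27.4176 m^2


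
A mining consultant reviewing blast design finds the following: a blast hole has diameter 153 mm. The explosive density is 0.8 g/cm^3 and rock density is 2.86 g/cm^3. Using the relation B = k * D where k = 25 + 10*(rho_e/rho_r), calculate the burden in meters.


First, compute k:
rho_e / rho_r = 0.8 / 2.86 = 0.2797202797
k = 25 + 10 * 0.2797202797 = 27.7972028
Then, compute burden:
B = k * D / 1000 = 27.7972028 * 153 / 1000
= 4252.972028 / 1000
= 4.253 m

4.253 m


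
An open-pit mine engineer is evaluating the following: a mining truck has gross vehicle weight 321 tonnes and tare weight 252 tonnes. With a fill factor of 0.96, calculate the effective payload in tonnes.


Maximum payload = gross - tare
= 321 - 252 = 69 tonnes
Effective payload = max payload * fill factor
= 69 * 0.96
= 66.24 tonnes

66.24 tonnes


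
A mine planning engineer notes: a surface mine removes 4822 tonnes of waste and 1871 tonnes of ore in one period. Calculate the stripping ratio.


Stripping ratio = waste tonnage / ore tonnage
= 4822 / 1871
= 2.5772

2.5772


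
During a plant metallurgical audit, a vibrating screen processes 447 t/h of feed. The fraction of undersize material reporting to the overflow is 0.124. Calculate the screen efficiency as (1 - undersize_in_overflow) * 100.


87.6%

Screen efficiency = (1 - fraction of undersize in overflow) * 100
= (1 - 0.124) * 100
= 0.876 * 100
= 87.6%


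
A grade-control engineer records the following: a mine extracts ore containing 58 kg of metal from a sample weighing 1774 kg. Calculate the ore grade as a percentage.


3.2694%

Ore grade = (metal mass / ore mass) * 100
= (58 / 1774) * 100
= 0.03269447576 * 100
= 3.2694%


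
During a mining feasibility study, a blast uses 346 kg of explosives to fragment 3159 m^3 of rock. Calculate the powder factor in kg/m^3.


0.1095 kg/m^3

Powder factor = explosive mass / rock volume
= 346 / 3159
= 0.1095 kg/m^3


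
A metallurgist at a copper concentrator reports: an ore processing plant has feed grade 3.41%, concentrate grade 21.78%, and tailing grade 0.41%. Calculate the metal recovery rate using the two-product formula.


89.6644%

Using the two-product formula:
R = 100 * c * (f - t) / (f * (c - t))
Numerator = 100 * 21.78 * (3.41 - 0.41)
= 100 * 21.78 * 3.0
= 6534.0
Denominator = 3.41 * (21.78 - 0.41)
= 3.41 * 21.37
= 72.8717
R = 6534.0 / 72.8717
= 89.6644%


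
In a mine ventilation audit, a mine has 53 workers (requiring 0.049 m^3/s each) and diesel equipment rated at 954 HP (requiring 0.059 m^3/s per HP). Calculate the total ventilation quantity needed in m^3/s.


Airflow for workers:
Q_people = 53 * 0.049 = 2.597 m^3/s
Airflow for diesel equipment:
Q_diesel = 954 * 0.059 = 56.286 m^3/s
Total ventilation:
Q_total = 2.597 + 56.286
= 58.883 m^3/s

58.883 m^3/s


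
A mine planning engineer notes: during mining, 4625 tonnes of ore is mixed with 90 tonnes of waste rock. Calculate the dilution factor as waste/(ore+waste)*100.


Total material = ore + waste
= 4625 + 90 = 4715 tonnes
Dilution = waste / total * 100
= 90 / 4715 * 100
= 0.01908801697 * 100
= 1.9088%

1.9088%


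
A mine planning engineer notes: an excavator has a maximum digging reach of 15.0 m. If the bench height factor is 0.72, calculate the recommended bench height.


Bench height = reach * factor
= 15.0 * 0.72
= 10.8 m

10.8 m


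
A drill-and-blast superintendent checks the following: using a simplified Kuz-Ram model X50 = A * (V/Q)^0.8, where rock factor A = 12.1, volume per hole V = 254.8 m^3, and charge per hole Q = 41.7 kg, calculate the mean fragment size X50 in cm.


51.4797 cm

Compute V/Q:
V/Q = 254.8 / 41.7 = 6.110311751
Raise to the power 0.8:
(V/Q)^0.8 = 6.110311751^0.8 = 4.254521228
Multiply by A:
X50 = 12.1 * 4.254521228
= 51.4797 cm


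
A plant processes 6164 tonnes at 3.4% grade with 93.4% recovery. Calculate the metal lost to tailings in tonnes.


Total metal in feed:
= 6164 * 3.4 / 100 = 209.576 tonnes
Metal recovered:
= 209.576 * 93.4 / 100 = 195.743984 tonnes
Metal lost to tailings:
= 209.576 - 195.743984
= 13.832 tonnes

13.832 tonnes


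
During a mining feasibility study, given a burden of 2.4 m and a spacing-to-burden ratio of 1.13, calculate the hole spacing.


Spacing = burden * ratio
= 2.4 * 1.13
= 2.712 m

2.712 m


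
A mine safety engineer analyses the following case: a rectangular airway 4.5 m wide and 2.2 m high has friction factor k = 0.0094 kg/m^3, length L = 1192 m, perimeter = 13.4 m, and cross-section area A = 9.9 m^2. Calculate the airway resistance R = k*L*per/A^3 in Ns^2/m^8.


Compute the numerator:
k * L * per = 0.0094 * 1192 * 13.4
= 150.14432
Compute the denominator:
A^3 = 9.9^3 = 970.299
Resistance:
R = 150.14432 / 970.299
= 0.1547 Ns^2/m^8

0.1547 Ns^2/m^8


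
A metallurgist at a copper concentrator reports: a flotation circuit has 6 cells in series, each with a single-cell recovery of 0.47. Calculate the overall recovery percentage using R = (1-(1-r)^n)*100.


Complement of single-cell recovery:
1 - r = 1 - 0.47 = 0.53
Raise to power n:
(1 - r)^6 = 0.53^6 = 0.02216436113
Overall recovery:
R = (1 - 0.02216436113) * 100
= 97.7836%

97.7836%


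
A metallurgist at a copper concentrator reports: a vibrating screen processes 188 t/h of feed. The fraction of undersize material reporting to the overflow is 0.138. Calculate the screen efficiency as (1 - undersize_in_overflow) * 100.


Screen efficiency = (1 - fraction of undersize in overflow) * 100
= (1 - 0.138) * 100
= 0.862 * 100
= 86.2%

86.2%


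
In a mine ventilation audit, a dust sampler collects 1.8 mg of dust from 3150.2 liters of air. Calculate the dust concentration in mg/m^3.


Convert liters to m^3: 1 m^3 = 1000 L
Concentration = mass / volume * 1000
= 1.8 / 3150.2 * 1000
= 0.0005713922926 * 1000
= 0.5714 mg/m^3

0.5714 mg/m^3


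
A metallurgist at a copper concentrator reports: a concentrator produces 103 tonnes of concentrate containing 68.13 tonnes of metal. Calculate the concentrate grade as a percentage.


Grade = (metal in concentrate / concentrate mass) * 100
= (68.13 / 103) * 100
= 0.6614563107 * 100
= 66.1456%

66.1456%


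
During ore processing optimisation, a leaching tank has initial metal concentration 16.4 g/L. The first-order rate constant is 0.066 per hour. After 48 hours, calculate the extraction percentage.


95.7912%

Compute the exponent:
-k * t = -0.066 * 48 = -3.168
Remaining concentration:
C = 16.4 * exp(-3.168)
= 16.4 * 0.04208768916
= 0.6902381023 g/L
Extracted = 16.4 - 0.6902381023 = 15.7097619 g/L
Extraction % = 15.7097619 / 16.4 * 100
= 95.7912%


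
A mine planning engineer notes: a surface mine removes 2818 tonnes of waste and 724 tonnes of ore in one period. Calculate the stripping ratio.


Stripping ratio = waste tonnage / ore tonnage
= 2818 / 724
= 3.8923

3.8923


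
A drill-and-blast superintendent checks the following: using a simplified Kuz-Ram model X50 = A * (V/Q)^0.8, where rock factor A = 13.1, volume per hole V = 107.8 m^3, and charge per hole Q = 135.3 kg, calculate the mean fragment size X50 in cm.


Compute V/Q:
V/Q = 107.8 / 135.3 = 0.7967479675
Raise to the power 0.8:
(V/Q)^0.8 = 0.7967479675^0.8 = 0.8337901714
Multiply by A:
X50 = 13.1 * 0.8337901714
= 10.9227 cm

10.9227 cm
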